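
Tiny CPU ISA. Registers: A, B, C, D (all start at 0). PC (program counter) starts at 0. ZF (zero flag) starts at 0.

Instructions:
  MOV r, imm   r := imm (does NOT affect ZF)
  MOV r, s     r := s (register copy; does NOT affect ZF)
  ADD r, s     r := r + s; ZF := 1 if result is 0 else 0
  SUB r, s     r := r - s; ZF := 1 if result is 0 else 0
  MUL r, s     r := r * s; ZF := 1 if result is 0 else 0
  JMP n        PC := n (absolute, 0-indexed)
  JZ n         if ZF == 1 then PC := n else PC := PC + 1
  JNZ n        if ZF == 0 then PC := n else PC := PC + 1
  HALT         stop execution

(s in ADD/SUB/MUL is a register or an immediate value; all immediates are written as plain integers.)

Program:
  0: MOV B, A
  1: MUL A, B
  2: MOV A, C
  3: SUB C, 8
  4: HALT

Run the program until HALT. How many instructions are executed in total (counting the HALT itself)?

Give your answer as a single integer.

Step 1: PC=0 exec 'MOV B, A'. After: A=0 B=0 C=0 D=0 ZF=0 PC=1
Step 2: PC=1 exec 'MUL A, B'. After: A=0 B=0 C=0 D=0 ZF=1 PC=2
Step 3: PC=2 exec 'MOV A, C'. After: A=0 B=0 C=0 D=0 ZF=1 PC=3
Step 4: PC=3 exec 'SUB C, 8'. After: A=0 B=0 C=-8 D=0 ZF=0 PC=4
Step 5: PC=4 exec 'HALT'. After: A=0 B=0 C=-8 D=0 ZF=0 PC=4 HALTED
Total instructions executed: 5

Answer: 5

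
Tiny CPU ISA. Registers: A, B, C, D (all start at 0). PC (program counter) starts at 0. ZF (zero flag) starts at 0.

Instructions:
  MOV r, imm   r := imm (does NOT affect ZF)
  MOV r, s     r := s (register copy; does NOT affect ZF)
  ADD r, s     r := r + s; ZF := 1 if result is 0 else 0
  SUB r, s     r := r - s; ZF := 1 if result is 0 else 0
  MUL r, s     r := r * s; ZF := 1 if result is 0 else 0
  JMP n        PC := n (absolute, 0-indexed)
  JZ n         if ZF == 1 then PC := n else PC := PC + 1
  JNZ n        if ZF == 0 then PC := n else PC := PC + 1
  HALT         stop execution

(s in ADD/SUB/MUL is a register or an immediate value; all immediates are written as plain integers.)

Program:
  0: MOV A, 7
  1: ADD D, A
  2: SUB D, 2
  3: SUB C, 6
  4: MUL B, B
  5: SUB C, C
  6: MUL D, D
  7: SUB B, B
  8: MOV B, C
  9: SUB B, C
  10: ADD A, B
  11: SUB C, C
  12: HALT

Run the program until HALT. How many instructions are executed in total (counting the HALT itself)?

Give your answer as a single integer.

Answer: 13

Derivation:
Step 1: PC=0 exec 'MOV A, 7'. After: A=7 B=0 C=0 D=0 ZF=0 PC=1
Step 2: PC=1 exec 'ADD D, A'. After: A=7 B=0 C=0 D=7 ZF=0 PC=2
Step 3: PC=2 exec 'SUB D, 2'. After: A=7 B=0 C=0 D=5 ZF=0 PC=3
Step 4: PC=3 exec 'SUB C, 6'. After: A=7 B=0 C=-6 D=5 ZF=0 PC=4
Step 5: PC=4 exec 'MUL B, B'. After: A=7 B=0 C=-6 D=5 ZF=1 PC=5
Step 6: PC=5 exec 'SUB C, C'. After: A=7 B=0 C=0 D=5 ZF=1 PC=6
Step 7: PC=6 exec 'MUL D, D'. After: A=7 B=0 C=0 D=25 ZF=0 PC=7
Step 8: PC=7 exec 'SUB B, B'. After: A=7 B=0 C=0 D=25 ZF=1 PC=8
Step 9: PC=8 exec 'MOV B, C'. After: A=7 B=0 C=0 D=25 ZF=1 PC=9
Step 10: PC=9 exec 'SUB B, C'. After: A=7 B=0 C=0 D=25 ZF=1 PC=10
Step 11: PC=10 exec 'ADD A, B'. After: A=7 B=0 C=0 D=25 ZF=0 PC=11
Step 12: PC=11 exec 'SUB C, C'. After: A=7 B=0 C=0 D=25 ZF=1 PC=12
Step 13: PC=12 exec 'HALT'. After: A=7 B=0 C=0 D=25 ZF=1 PC=12 HALTED
Total instructions executed: 13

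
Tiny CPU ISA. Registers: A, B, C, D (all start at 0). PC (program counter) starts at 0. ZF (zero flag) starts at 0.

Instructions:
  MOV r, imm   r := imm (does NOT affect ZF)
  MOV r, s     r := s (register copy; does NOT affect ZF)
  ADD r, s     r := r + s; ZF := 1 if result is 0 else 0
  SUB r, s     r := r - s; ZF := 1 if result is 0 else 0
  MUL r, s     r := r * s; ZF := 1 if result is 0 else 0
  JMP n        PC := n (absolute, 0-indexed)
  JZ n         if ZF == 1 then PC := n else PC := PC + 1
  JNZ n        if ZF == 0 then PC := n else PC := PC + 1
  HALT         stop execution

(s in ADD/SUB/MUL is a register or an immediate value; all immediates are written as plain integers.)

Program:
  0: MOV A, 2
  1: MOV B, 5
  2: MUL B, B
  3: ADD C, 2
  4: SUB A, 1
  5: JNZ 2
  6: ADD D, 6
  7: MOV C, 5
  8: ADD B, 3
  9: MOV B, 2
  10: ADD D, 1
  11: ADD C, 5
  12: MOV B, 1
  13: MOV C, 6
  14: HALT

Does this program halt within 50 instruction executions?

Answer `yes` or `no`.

Answer: yes

Derivation:
Step 1: PC=0 exec 'MOV A, 2'. After: A=2 B=0 C=0 D=0 ZF=0 PC=1
Step 2: PC=1 exec 'MOV B, 5'. After: A=2 B=5 C=0 D=0 ZF=0 PC=2
Step 3: PC=2 exec 'MUL B, B'. After: A=2 B=25 C=0 D=0 ZF=0 PC=3
Step 4: PC=3 exec 'ADD C, 2'. After: A=2 B=25 C=2 D=0 ZF=0 PC=4
Step 5: PC=4 exec 'SUB A, 1'. After: A=1 B=25 C=2 D=0 ZF=0 PC=5
Step 6: PC=5 exec 'JNZ 2'. After: A=1 B=25 C=2 D=0 ZF=0 PC=2
Step 7: PC=2 exec 'MUL B, B'. After: A=1 B=625 C=2 D=0 ZF=0 PC=3
Step 8: PC=3 exec 'ADD C, 2'. After: A=1 B=625 C=4 D=0 ZF=0 PC=4
Step 9: PC=4 exec 'SUB A, 1'. After: A=0 B=625 C=4 D=0 ZF=1 PC=5
Step 10: PC=5 exec 'JNZ 2'. After: A=0 B=625 C=4 D=0 ZF=1 PC=6
Step 11: PC=6 exec 'ADD D, 6'. After: A=0 B=625 C=4 D=6 ZF=0 PC=7
Step 12: PC=7 exec 'MOV C, 5'. After: A=0 B=625 C=5 D=6 ZF=0 PC=8
Step 13: PC=8 exec 'ADD B, 3'. After: A=0 B=628 C=5 D=6 ZF=0 PC=9
Step 14: PC=9 exec 'MOV B, 2'. After: A=0 B=2 C=5 D=6 ZF=0 PC=10
Step 15: PC=10 exec 'ADD D, 1'. After: A=0 B=2 C=5 D=7 ZF=0 PC=11
Step 16: PC=11 exec 'ADD C, 5'. After: A=0 B=2 C=10 D=7 ZF=0 PC=12
Step 17: PC=12 exec 'MOV B, 1'. After: A=0 B=1 C=10 D=7 ZF=0 PC=13
Step 18: PC=13 exec 'MOV C, 6'. After: A=0 B=1 C=6 D=7 ZF=0 PC=14
Step 19: PC=14 exec 'HALT'. After: A=0 B=1 C=6 D=7 ZF=0 PC=14 HALTED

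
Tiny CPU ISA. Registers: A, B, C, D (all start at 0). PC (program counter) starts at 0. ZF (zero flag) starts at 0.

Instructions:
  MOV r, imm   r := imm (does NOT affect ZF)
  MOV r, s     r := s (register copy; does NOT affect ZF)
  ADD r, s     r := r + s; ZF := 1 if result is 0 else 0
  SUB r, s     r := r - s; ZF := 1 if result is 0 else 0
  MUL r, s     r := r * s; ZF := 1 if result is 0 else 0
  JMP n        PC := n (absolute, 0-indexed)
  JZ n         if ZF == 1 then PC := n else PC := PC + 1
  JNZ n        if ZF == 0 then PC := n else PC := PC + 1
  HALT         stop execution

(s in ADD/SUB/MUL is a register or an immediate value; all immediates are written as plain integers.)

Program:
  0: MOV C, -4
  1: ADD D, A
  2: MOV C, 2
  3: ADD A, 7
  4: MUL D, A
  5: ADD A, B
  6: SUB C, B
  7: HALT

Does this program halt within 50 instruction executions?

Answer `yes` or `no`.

Step 1: PC=0 exec 'MOV C, -4'. After: A=0 B=0 C=-4 D=0 ZF=0 PC=1
Step 2: PC=1 exec 'ADD D, A'. After: A=0 B=0 C=-4 D=0 ZF=1 PC=2
Step 3: PC=2 exec 'MOV C, 2'. After: A=0 B=0 C=2 D=0 ZF=1 PC=3
Step 4: PC=3 exec 'ADD A, 7'. After: A=7 B=0 C=2 D=0 ZF=0 PC=4
Step 5: PC=4 exec 'MUL D, A'. After: A=7 B=0 C=2 D=0 ZF=1 PC=5
Step 6: PC=5 exec 'ADD A, B'. After: A=7 B=0 C=2 D=0 ZF=0 PC=6
Step 7: PC=6 exec 'SUB C, B'. After: A=7 B=0 C=2 D=0 ZF=0 PC=7
Step 8: PC=7 exec 'HALT'. After: A=7 B=0 C=2 D=0 ZF=0 PC=7 HALTED

Answer: yes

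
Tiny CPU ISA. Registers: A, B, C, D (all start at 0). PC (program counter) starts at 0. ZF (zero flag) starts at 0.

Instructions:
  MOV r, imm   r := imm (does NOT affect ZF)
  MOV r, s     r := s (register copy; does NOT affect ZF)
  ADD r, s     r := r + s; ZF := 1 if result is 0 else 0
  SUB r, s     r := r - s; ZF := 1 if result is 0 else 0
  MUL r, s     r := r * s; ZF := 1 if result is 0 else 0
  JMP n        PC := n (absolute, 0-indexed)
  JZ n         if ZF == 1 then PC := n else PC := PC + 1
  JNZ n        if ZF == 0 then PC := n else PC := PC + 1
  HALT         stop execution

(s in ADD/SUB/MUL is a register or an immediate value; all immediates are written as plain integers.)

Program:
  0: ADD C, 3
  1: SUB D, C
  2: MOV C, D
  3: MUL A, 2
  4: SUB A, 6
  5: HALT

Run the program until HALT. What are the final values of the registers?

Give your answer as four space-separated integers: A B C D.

Answer: -6 0 -3 -3

Derivation:
Step 1: PC=0 exec 'ADD C, 3'. After: A=0 B=0 C=3 D=0 ZF=0 PC=1
Step 2: PC=1 exec 'SUB D, C'. After: A=0 B=0 C=3 D=-3 ZF=0 PC=2
Step 3: PC=2 exec 'MOV C, D'. After: A=0 B=0 C=-3 D=-3 ZF=0 PC=3
Step 4: PC=3 exec 'MUL A, 2'. After: A=0 B=0 C=-3 D=-3 ZF=1 PC=4
Step 5: PC=4 exec 'SUB A, 6'. After: A=-6 B=0 C=-3 D=-3 ZF=0 PC=5
Step 6: PC=5 exec 'HALT'. After: A=-6 B=0 C=-3 D=-3 ZF=0 PC=5 HALTED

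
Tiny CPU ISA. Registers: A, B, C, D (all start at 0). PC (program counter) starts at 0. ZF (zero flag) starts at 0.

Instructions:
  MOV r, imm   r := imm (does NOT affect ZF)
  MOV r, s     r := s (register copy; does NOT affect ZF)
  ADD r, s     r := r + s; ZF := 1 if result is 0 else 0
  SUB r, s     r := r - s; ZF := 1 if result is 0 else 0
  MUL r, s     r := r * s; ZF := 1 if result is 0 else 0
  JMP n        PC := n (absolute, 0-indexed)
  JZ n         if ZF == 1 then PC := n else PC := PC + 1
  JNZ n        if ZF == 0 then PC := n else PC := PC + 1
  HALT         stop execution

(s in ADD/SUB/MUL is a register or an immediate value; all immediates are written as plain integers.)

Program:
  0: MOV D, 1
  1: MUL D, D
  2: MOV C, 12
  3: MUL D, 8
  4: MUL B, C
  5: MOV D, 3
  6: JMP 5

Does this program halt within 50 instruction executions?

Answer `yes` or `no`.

Answer: no

Derivation:
Step 1: PC=0 exec 'MOV D, 1'. After: A=0 B=0 C=0 D=1 ZF=0 PC=1
Step 2: PC=1 exec 'MUL D, D'. After: A=0 B=0 C=0 D=1 ZF=0 PC=2
Step 3: PC=2 exec 'MOV C, 12'. After: A=0 B=0 C=12 D=1 ZF=0 PC=3
Step 4: PC=3 exec 'MUL D, 8'. After: A=0 B=0 C=12 D=8 ZF=0 PC=4
Step 5: PC=4 exec 'MUL B, C'. After: A=0 B=0 C=12 D=8 ZF=1 PC=5
Step 6: PC=5 exec 'MOV D, 3'. After: A=0 B=0 C=12 D=3 ZF=1 PC=6
Step 7: PC=6 exec 'JMP 5'. After: A=0 B=0 C=12 D=3 ZF=1 PC=5
Step 8: PC=5 exec 'MOV D, 3'. After: A=0 B=0 C=12 D=3 ZF=1 PC=6
State after step 8 equals state after step 6: the program is in a cycle of length 2 and will never halt.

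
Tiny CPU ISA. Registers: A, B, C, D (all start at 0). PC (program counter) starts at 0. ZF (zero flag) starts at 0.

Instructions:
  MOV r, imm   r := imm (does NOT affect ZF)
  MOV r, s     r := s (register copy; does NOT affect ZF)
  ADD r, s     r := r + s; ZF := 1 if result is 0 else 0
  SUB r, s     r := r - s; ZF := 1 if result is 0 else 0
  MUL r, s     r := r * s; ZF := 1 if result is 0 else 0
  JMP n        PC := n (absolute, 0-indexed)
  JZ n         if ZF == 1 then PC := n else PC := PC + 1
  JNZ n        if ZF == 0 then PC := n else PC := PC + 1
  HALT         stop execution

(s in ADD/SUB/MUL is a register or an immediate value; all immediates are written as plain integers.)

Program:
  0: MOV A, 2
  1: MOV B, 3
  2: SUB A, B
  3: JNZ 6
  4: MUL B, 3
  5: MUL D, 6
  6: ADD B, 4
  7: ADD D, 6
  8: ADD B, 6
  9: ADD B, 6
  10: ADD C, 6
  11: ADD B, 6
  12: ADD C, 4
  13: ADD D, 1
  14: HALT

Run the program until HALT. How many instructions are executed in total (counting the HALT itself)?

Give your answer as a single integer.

Step 1: PC=0 exec 'MOV A, 2'. After: A=2 B=0 C=0 D=0 ZF=0 PC=1
Step 2: PC=1 exec 'MOV B, 3'. After: A=2 B=3 C=0 D=0 ZF=0 PC=2
Step 3: PC=2 exec 'SUB A, B'. After: A=-1 B=3 C=0 D=0 ZF=0 PC=3
Step 4: PC=3 exec 'JNZ 6'. After: A=-1 B=3 C=0 D=0 ZF=0 PC=6
Step 5: PC=6 exec 'ADD B, 4'. After: A=-1 B=7 C=0 D=0 ZF=0 PC=7
Step 6: PC=7 exec 'ADD D, 6'. After: A=-1 B=7 C=0 D=6 ZF=0 PC=8
Step 7: PC=8 exec 'ADD B, 6'. After: A=-1 B=13 C=0 D=6 ZF=0 PC=9
Step 8: PC=9 exec 'ADD B, 6'. After: A=-1 B=19 C=0 D=6 ZF=0 PC=10
Step 9: PC=10 exec 'ADD C, 6'. After: A=-1 B=19 C=6 D=6 ZF=0 PC=11
Step 10: PC=11 exec 'ADD B, 6'. After: A=-1 B=25 C=6 D=6 ZF=0 PC=12
Step 11: PC=12 exec 'ADD C, 4'. After: A=-1 B=25 C=10 D=6 ZF=0 PC=13
Step 12: PC=13 exec 'ADD D, 1'. After: A=-1 B=25 C=10 D=7 ZF=0 PC=14
Step 13: PC=14 exec 'HALT'. After: A=-1 B=25 C=10 D=7 ZF=0 PC=14 HALTED
Total instructions executed: 13

Answer: 13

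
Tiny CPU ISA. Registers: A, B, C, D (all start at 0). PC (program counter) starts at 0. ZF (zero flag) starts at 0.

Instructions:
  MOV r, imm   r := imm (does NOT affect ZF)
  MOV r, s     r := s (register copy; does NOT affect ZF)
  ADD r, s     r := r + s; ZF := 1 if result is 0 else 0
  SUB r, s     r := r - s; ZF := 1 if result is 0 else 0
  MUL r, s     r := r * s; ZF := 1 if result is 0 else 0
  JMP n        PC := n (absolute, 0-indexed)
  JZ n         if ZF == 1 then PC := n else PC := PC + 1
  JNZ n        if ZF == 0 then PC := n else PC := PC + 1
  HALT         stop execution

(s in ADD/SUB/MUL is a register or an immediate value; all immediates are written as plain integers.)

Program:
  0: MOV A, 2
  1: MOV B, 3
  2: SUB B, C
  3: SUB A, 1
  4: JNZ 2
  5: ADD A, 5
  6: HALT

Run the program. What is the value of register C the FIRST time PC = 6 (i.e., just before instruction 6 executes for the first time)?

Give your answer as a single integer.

Step 1: PC=0 exec 'MOV A, 2'. After: A=2 B=0 C=0 D=0 ZF=0 PC=1
Step 2: PC=1 exec 'MOV B, 3'. After: A=2 B=3 C=0 D=0 ZF=0 PC=2
Step 3: PC=2 exec 'SUB B, C'. After: A=2 B=3 C=0 D=0 ZF=0 PC=3
Step 4: PC=3 exec 'SUB A, 1'. After: A=1 B=3 C=0 D=0 ZF=0 PC=4
Step 5: PC=4 exec 'JNZ 2'. After: A=1 B=3 C=0 D=0 ZF=0 PC=2
Step 6: PC=2 exec 'SUB B, C'. After: A=1 B=3 C=0 D=0 ZF=0 PC=3
Step 7: PC=3 exec 'SUB A, 1'. After: A=0 B=3 C=0 D=0 ZF=1 PC=4
Step 8: PC=4 exec 'JNZ 2'. After: A=0 B=3 C=0 D=0 ZF=1 PC=5
Step 9: PC=5 exec 'ADD A, 5'. After: A=5 B=3 C=0 D=0 ZF=0 PC=6
First time PC=6: C=0

0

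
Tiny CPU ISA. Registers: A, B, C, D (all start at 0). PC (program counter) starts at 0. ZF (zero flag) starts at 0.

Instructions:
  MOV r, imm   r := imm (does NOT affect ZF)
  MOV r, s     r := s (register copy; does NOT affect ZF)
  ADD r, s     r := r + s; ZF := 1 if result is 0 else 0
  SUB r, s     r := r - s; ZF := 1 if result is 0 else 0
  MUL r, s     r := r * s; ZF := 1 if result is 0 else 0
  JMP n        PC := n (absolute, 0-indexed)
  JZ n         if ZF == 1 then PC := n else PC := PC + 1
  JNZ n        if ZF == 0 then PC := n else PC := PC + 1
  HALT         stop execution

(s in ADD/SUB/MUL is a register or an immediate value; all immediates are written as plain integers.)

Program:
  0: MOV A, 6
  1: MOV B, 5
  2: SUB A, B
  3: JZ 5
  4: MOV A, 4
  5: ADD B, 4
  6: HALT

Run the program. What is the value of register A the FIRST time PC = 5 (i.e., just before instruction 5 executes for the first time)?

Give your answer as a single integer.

Step 1: PC=0 exec 'MOV A, 6'. After: A=6 B=0 C=0 D=0 ZF=0 PC=1
Step 2: PC=1 exec 'MOV B, 5'. After: A=6 B=5 C=0 D=0 ZF=0 PC=2
Step 3: PC=2 exec 'SUB A, B'. After: A=1 B=5 C=0 D=0 ZF=0 PC=3
Step 4: PC=3 exec 'JZ 5'. After: A=1 B=5 C=0 D=0 ZF=0 PC=4
Step 5: PC=4 exec 'MOV A, 4'. After: A=4 B=5 C=0 D=0 ZF=0 PC=5
First time PC=5: A=4

4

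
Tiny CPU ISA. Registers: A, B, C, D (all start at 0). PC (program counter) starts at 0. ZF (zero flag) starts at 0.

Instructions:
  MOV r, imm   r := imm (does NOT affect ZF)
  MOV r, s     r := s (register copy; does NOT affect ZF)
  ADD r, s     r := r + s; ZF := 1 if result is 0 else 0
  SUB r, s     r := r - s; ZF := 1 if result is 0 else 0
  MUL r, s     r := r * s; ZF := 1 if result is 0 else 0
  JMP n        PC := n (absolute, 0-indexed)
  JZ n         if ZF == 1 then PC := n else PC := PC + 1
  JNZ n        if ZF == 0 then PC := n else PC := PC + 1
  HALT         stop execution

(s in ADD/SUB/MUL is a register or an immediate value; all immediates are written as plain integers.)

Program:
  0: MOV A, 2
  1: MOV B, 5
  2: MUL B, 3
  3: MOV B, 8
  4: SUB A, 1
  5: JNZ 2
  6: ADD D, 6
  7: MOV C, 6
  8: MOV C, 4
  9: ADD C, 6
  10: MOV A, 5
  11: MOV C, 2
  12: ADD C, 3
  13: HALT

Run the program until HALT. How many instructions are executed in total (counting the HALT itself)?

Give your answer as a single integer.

Answer: 18

Derivation:
Step 1: PC=0 exec 'MOV A, 2'. After: A=2 B=0 C=0 D=0 ZF=0 PC=1
Step 2: PC=1 exec 'MOV B, 5'. After: A=2 B=5 C=0 D=0 ZF=0 PC=2
Step 3: PC=2 exec 'MUL B, 3'. After: A=2 B=15 C=0 D=0 ZF=0 PC=3
Step 4: PC=3 exec 'MOV B, 8'. After: A=2 B=8 C=0 D=0 ZF=0 PC=4
Step 5: PC=4 exec 'SUB A, 1'. After: A=1 B=8 C=0 D=0 ZF=0 PC=5
Step 6: PC=5 exec 'JNZ 2'. After: A=1 B=8 C=0 D=0 ZF=0 PC=2
Step 7: PC=2 exec 'MUL B, 3'. After: A=1 B=24 C=0 D=0 ZF=0 PC=3
Step 8: PC=3 exec 'MOV B, 8'. After: A=1 B=8 C=0 D=0 ZF=0 PC=4
Step 9: PC=4 exec 'SUB A, 1'. After: A=0 B=8 C=0 D=0 ZF=1 PC=5
Step 10: PC=5 exec 'JNZ 2'. After: A=0 B=8 C=0 D=0 ZF=1 PC=6
Step 11: PC=6 exec 'ADD D, 6'. After: A=0 B=8 C=0 D=6 ZF=0 PC=7
Step 12: PC=7 exec 'MOV C, 6'. After: A=0 B=8 C=6 D=6 ZF=0 PC=8
Step 13: PC=8 exec 'MOV C, 4'. After: A=0 B=8 C=4 D=6 ZF=0 PC=9
Step 14: PC=9 exec 'ADD C, 6'. After: A=0 B=8 C=10 D=6 ZF=0 PC=10
Step 15: PC=10 exec 'MOV A, 5'. After: A=5 B=8 C=10 D=6 ZF=0 PC=11
Step 16: PC=11 exec 'MOV C, 2'. After: A=5 B=8 C=2 D=6 ZF=0 PC=12
Step 17: PC=12 exec 'ADD C, 3'. After: A=5 B=8 C=5 D=6 ZF=0 PC=13
Step 18: PC=13 exec 'HALT'. After: A=5 B=8 C=5 D=6 ZF=0 PC=13 HALTED
Total instructions executed: 18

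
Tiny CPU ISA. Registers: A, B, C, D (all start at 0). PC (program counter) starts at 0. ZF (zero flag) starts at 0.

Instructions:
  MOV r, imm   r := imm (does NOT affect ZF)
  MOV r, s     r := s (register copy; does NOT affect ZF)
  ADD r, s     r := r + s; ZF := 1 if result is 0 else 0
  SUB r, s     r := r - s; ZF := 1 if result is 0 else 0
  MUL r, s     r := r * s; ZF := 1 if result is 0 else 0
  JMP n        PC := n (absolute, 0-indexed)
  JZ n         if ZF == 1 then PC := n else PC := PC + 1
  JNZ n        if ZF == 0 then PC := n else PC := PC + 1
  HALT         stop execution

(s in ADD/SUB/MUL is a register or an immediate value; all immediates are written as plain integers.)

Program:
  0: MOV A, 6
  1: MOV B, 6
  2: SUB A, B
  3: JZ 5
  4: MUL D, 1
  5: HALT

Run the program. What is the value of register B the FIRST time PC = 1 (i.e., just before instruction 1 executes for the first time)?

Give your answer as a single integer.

Step 1: PC=0 exec 'MOV A, 6'. After: A=6 B=0 C=0 D=0 ZF=0 PC=1
First time PC=1: B=0

0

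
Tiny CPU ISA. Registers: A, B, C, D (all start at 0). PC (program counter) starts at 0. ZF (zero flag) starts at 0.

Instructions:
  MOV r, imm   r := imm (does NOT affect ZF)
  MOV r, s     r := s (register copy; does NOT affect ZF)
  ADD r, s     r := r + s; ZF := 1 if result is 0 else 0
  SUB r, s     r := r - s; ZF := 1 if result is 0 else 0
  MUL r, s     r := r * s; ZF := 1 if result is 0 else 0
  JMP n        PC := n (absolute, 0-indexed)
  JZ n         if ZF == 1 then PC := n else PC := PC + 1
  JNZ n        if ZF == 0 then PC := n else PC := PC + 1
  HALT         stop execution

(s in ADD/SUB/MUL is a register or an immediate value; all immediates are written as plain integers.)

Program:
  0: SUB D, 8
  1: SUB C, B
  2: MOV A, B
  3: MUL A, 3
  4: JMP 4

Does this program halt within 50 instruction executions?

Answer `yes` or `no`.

Step 1: PC=0 exec 'SUB D, 8'. After: A=0 B=0 C=0 D=-8 ZF=0 PC=1
Step 2: PC=1 exec 'SUB C, B'. After: A=0 B=0 C=0 D=-8 ZF=1 PC=2
Step 3: PC=2 exec 'MOV A, B'. After: A=0 B=0 C=0 D=-8 ZF=1 PC=3
Step 4: PC=3 exec 'MUL A, 3'. After: A=0 B=0 C=0 D=-8 ZF=1 PC=4
Step 5: PC=4 exec 'JMP 4'. After: A=0 B=0 C=0 D=-8 ZF=1 PC=4
State after step 5 equals state after step 4: the program is in a cycle of length 1 and will never halt.

Answer: no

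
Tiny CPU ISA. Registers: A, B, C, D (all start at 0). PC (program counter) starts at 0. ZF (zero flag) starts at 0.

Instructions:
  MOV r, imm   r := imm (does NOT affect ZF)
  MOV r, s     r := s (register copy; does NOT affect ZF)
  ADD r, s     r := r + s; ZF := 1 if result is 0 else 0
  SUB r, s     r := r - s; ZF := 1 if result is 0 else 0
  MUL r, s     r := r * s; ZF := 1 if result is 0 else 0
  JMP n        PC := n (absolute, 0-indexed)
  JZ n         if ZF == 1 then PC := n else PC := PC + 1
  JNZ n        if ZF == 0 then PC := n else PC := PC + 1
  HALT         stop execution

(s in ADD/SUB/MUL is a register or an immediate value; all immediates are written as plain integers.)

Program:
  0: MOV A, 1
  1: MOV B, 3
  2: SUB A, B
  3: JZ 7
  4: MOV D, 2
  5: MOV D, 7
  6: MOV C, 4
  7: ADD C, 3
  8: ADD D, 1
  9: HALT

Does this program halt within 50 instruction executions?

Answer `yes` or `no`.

Answer: yes

Derivation:
Step 1: PC=0 exec 'MOV A, 1'. After: A=1 B=0 C=0 D=0 ZF=0 PC=1
Step 2: PC=1 exec 'MOV B, 3'. After: A=1 B=3 C=0 D=0 ZF=0 PC=2
Step 3: PC=2 exec 'SUB A, B'. After: A=-2 B=3 C=0 D=0 ZF=0 PC=3
Step 4: PC=3 exec 'JZ 7'. After: A=-2 B=3 C=0 D=0 ZF=0 PC=4
Step 5: PC=4 exec 'MOV D, 2'. After: A=-2 B=3 C=0 D=2 ZF=0 PC=5
Step 6: PC=5 exec 'MOV D, 7'. After: A=-2 B=3 C=0 D=7 ZF=0 PC=6
Step 7: PC=6 exec 'MOV C, 4'. After: A=-2 B=3 C=4 D=7 ZF=0 PC=7
Step 8: PC=7 exec 'ADD C, 3'. After: A=-2 B=3 C=7 D=7 ZF=0 PC=8
Step 9: PC=8 exec 'ADD D, 1'. After: A=-2 B=3 C=7 D=8 ZF=0 PC=9
Step 10: PC=9 exec 'HALT'. After: A=-2 B=3 C=7 D=8 ZF=0 PC=9 HALTED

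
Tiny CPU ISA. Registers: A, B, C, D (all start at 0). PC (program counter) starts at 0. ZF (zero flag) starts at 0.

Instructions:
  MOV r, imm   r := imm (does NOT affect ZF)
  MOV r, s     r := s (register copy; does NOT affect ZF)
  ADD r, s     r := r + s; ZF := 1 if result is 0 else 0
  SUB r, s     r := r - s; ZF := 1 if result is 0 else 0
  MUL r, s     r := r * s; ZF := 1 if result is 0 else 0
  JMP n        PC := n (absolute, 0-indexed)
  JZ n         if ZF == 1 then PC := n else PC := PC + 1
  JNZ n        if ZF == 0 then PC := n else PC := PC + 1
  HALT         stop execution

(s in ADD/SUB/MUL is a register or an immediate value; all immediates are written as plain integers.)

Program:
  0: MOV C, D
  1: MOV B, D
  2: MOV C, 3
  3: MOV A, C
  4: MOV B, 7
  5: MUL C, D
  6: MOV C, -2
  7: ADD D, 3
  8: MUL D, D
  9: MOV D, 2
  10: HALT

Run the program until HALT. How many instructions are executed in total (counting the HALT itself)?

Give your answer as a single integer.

Step 1: PC=0 exec 'MOV C, D'. After: A=0 B=0 C=0 D=0 ZF=0 PC=1
Step 2: PC=1 exec 'MOV B, D'. After: A=0 B=0 C=0 D=0 ZF=0 PC=2
Step 3: PC=2 exec 'MOV C, 3'. After: A=0 B=0 C=3 D=0 ZF=0 PC=3
Step 4: PC=3 exec 'MOV A, C'. After: A=3 B=0 C=3 D=0 ZF=0 PC=4
Step 5: PC=4 exec 'MOV B, 7'. After: A=3 B=7 C=3 D=0 ZF=0 PC=5
Step 6: PC=5 exec 'MUL C, D'. After: A=3 B=7 C=0 D=0 ZF=1 PC=6
Step 7: PC=6 exec 'MOV C, -2'. After: A=3 B=7 C=-2 D=0 ZF=1 PC=7
Step 8: PC=7 exec 'ADD D, 3'. After: A=3 B=7 C=-2 D=3 ZF=0 PC=8
Step 9: PC=8 exec 'MUL D, D'. After: A=3 B=7 C=-2 D=9 ZF=0 PC=9
Step 10: PC=9 exec 'MOV D, 2'. After: A=3 B=7 C=-2 D=2 ZF=0 PC=10
Step 11: PC=10 exec 'HALT'. After: A=3 B=7 C=-2 D=2 ZF=0 PC=10 HALTED
Total instructions executed: 11

Answer: 11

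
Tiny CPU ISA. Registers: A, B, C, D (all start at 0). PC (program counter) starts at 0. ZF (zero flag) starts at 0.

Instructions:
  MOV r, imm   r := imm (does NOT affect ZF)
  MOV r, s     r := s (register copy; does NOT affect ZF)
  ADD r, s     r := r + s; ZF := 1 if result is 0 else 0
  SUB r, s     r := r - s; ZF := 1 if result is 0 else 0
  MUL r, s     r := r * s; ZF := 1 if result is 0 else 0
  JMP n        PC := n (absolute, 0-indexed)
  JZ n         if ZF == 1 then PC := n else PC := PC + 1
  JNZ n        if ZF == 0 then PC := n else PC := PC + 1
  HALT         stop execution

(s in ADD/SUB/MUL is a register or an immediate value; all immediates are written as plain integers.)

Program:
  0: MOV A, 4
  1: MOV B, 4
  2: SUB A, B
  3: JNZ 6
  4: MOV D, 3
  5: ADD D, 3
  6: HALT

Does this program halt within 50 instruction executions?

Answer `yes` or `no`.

Step 1: PC=0 exec 'MOV A, 4'. After: A=4 B=0 C=0 D=0 ZF=0 PC=1
Step 2: PC=1 exec 'MOV B, 4'. After: A=4 B=4 C=0 D=0 ZF=0 PC=2
Step 3: PC=2 exec 'SUB A, B'. After: A=0 B=4 C=0 D=0 ZF=1 PC=3
Step 4: PC=3 exec 'JNZ 6'. After: A=0 B=4 C=0 D=0 ZF=1 PC=4
Step 5: PC=4 exec 'MOV D, 3'. After: A=0 B=4 C=0 D=3 ZF=1 PC=5
Step 6: PC=5 exec 'ADD D, 3'. After: A=0 B=4 C=0 D=6 ZF=0 PC=6
Step 7: PC=6 exec 'HALT'. After: A=0 B=4 C=0 D=6 ZF=0 PC=6 HALTED

Answer: yes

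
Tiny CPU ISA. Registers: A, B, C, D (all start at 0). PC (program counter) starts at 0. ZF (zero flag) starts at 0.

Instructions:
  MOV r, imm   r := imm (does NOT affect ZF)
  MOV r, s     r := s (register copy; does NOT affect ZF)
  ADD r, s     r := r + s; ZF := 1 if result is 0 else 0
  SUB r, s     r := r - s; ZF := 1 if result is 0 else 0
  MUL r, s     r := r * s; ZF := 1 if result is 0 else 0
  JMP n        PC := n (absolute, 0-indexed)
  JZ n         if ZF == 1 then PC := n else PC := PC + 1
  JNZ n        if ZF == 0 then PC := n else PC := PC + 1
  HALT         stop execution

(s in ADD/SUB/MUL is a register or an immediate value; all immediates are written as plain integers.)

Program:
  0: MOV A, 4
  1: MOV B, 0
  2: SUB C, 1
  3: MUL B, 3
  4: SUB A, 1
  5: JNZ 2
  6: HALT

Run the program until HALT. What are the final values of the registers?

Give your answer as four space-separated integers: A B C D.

Answer: 0 0 -4 0

Derivation:
Step 1: PC=0 exec 'MOV A, 4'. After: A=4 B=0 C=0 D=0 ZF=0 PC=1
Step 2: PC=1 exec 'MOV B, 0'. After: A=4 B=0 C=0 D=0 ZF=0 PC=2
Step 3: PC=2 exec 'SUB C, 1'. After: A=4 B=0 C=-1 D=0 ZF=0 PC=3
Step 4: PC=3 exec 'MUL B, 3'. After: A=4 B=0 C=-1 D=0 ZF=1 PC=4
Step 5: PC=4 exec 'SUB A, 1'. After: A=3 B=0 C=-1 D=0 ZF=0 PC=5
Step 6: PC=5 exec 'JNZ 2'. After: A=3 B=0 C=-1 D=0 ZF=0 PC=2
Step 7: PC=2 exec 'SUB C, 1'. After: A=3 B=0 C=-2 D=0 ZF=0 PC=3
Step 8: PC=3 exec 'MUL B, 3'. After: A=3 B=0 C=-2 D=0 ZF=1 PC=4
Step 9: PC=4 exec 'SUB A, 1'. After: A=2 B=0 C=-2 D=0 ZF=0 PC=5
Step 10: PC=5 exec 'JNZ 2'. After: A=2 B=0 C=-2 D=0 ZF=0 PC=2
Step 11: PC=2 exec 'SUB C, 1'. After: A=2 B=0 C=-3 D=0 ZF=0 PC=3
Step 12: PC=3 exec 'MUL B, 3'. After: A=2 B=0 C=-3 D=0 ZF=1 PC=4
Step 13: PC=4 exec 'SUB A, 1'. After: A=1 B=0 C=-3 D=0 ZF=0 PC=5
Step 14: PC=5 exec 'JNZ 2'. After: A=1 B=0 C=-3 D=0 ZF=0 PC=2
Step 15: PC=2 exec 'SUB C, 1'. After: A=1 B=0 C=-4 D=0 ZF=0 PC=3
Step 16: PC=3 exec 'MUL B, 3'. After: A=1 B=0 C=-4 D=0 ZF=1 PC=4
Step 17: PC=4 exec 'SUB A, 1'. After: A=0 B=0 C=-4 D=0 ZF=1 PC=5
Step 18: PC=5 exec 'JNZ 2'. After: A=0 B=0 C=-4 D=0 ZF=1 PC=6
Step 19: PC=6 exec 'HALT'. After: A=0 B=0 C=-4 D=0 ZF=1 PC=6 HALTED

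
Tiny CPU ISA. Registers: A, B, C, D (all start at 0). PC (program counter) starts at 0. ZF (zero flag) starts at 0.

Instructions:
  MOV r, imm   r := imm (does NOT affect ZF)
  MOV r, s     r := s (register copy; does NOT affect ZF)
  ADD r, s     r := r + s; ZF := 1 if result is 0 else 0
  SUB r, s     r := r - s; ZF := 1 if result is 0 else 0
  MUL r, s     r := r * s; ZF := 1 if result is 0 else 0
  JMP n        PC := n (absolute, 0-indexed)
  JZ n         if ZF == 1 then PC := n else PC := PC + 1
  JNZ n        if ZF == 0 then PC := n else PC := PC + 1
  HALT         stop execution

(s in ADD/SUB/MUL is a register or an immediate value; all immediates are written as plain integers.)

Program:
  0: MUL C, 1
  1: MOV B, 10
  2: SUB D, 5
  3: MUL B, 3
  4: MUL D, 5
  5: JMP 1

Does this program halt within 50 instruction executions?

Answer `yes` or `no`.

Answer: no

Derivation:
Step 1: PC=0 exec 'MUL C, 1'. After: A=0 B=0 C=0 D=0 ZF=1 PC=1
Step 2: PC=1 exec 'MOV B, 10'. After: A=0 B=10 C=0 D=0 ZF=1 PC=2
Step 3: PC=2 exec 'SUB D, 5'. After: A=0 B=10 C=0 D=-5 ZF=0 PC=3
Step 4: PC=3 exec 'MUL B, 3'. After: A=0 B=30 C=0 D=-5 ZF=0 PC=4
Step 5: PC=4 exec 'MUL D, 5'. After: A=0 B=30 C=0 D=-25 ZF=0 PC=5
Step 6: PC=5 exec 'JMP 1'. After: A=0 B=30 C=0 D=-25 ZF=0 PC=1
Step 7: PC=1 exec 'MOV B, 10'. After: A=0 B=10 C=0 D=-25 ZF=0 PC=2
Step 8: PC=2 exec 'SUB D, 5'. After: A=0 B=10 C=0 D=-30 ZF=0 PC=3
Step 9: PC=3 exec 'MUL B, 3'. After: A=0 B=30 C=0 D=-30 ZF=0 PC=4
Step 10: PC=4 exec 'MUL D, 5'. After: A=0 B=30 C=0 D=-150 ZF=0 PC=5
Step 11: PC=5 exec 'JMP 1'. After: A=0 B=30 C=0 D=-150 ZF=0 PC=1
Step 12: PC=1 exec 'MOV B, 10'. After: A=0 B=10 C=0 D=-150 ZF=0 PC=2
Step 13: PC=2 exec 'SUB D, 5'. After: A=0 B=10 C=0 D=-155 ZF=0 PC=3
Step 14: PC=3 exec 'MUL B, 3'. After: A=0 B=30 C=0 D=-155 ZF=0 PC=4
Step 15: PC=4 exec 'MUL D, 5'. After: A=0 B=30 C=0 D=-775 ZF=0 PC=5
After 50 steps: not halted. PC revisits the same instructions with no path to HALT; will never halt.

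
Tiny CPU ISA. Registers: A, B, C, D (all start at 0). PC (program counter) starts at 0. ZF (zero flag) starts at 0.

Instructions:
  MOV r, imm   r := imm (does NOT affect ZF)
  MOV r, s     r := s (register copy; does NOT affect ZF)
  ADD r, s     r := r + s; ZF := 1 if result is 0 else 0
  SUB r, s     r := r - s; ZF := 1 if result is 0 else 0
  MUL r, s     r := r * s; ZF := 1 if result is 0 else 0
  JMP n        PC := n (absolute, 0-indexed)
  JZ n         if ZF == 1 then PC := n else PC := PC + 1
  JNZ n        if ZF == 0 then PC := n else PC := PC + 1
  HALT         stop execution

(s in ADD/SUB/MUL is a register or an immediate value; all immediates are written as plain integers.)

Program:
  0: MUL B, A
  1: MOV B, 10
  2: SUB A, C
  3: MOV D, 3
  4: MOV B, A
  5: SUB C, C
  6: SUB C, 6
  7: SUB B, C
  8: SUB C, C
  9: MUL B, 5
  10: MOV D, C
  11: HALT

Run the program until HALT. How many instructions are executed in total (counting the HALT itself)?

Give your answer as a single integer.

Step 1: PC=0 exec 'MUL B, A'. After: A=0 B=0 C=0 D=0 ZF=1 PC=1
Step 2: PC=1 exec 'MOV B, 10'. After: A=0 B=10 C=0 D=0 ZF=1 PC=2
Step 3: PC=2 exec 'SUB A, C'. After: A=0 B=10 C=0 D=0 ZF=1 PC=3
Step 4: PC=3 exec 'MOV D, 3'. After: A=0 B=10 C=0 D=3 ZF=1 PC=4
Step 5: PC=4 exec 'MOV B, A'. After: A=0 B=0 C=0 D=3 ZF=1 PC=5
Step 6: PC=5 exec 'SUB C, C'. After: A=0 B=0 C=0 D=3 ZF=1 PC=6
Step 7: PC=6 exec 'SUB C, 6'. After: A=0 B=0 C=-6 D=3 ZF=0 PC=7
Step 8: PC=7 exec 'SUB B, C'. After: A=0 B=6 C=-6 D=3 ZF=0 PC=8
Step 9: PC=8 exec 'SUB C, C'. After: A=0 B=6 C=0 D=3 ZF=1 PC=9
Step 10: PC=9 exec 'MUL B, 5'. After: A=0 B=30 C=0 D=3 ZF=0 PC=10
Step 11: PC=10 exec 'MOV D, C'. After: A=0 B=30 C=0 D=0 ZF=0 PC=11
Step 12: PC=11 exec 'HALT'. After: A=0 B=30 C=0 D=0 ZF=0 PC=11 HALTED
Total instructions executed: 12

Answer: 12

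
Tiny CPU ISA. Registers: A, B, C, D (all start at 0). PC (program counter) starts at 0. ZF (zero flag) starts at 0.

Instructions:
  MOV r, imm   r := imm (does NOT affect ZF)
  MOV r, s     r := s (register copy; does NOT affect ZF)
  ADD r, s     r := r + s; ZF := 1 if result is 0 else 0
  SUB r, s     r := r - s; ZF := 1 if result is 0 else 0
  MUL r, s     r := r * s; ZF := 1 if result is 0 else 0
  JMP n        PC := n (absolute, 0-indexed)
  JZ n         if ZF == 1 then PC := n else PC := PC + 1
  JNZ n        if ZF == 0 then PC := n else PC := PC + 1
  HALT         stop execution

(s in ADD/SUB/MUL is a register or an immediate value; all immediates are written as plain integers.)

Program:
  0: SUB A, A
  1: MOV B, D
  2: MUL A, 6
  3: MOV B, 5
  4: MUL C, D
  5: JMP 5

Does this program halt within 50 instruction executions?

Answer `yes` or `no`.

Step 1: PC=0 exec 'SUB A, A'. After: A=0 B=0 C=0 D=0 ZF=1 PC=1
Step 2: PC=1 exec 'MOV B, D'. After: A=0 B=0 C=0 D=0 ZF=1 PC=2
Step 3: PC=2 exec 'MUL A, 6'. After: A=0 B=0 C=0 D=0 ZF=1 PC=3
Step 4: PC=3 exec 'MOV B, 5'. After: A=0 B=5 C=0 D=0 ZF=1 PC=4
Step 5: PC=4 exec 'MUL C, D'. After: A=0 B=5 C=0 D=0 ZF=1 PC=5
Step 6: PC=5 exec 'JMP 5'. After: A=0 B=5 C=0 D=0 ZF=1 PC=5
State after step 6 equals state after step 5: the program is in a cycle of length 1 and will never halt.

Answer: no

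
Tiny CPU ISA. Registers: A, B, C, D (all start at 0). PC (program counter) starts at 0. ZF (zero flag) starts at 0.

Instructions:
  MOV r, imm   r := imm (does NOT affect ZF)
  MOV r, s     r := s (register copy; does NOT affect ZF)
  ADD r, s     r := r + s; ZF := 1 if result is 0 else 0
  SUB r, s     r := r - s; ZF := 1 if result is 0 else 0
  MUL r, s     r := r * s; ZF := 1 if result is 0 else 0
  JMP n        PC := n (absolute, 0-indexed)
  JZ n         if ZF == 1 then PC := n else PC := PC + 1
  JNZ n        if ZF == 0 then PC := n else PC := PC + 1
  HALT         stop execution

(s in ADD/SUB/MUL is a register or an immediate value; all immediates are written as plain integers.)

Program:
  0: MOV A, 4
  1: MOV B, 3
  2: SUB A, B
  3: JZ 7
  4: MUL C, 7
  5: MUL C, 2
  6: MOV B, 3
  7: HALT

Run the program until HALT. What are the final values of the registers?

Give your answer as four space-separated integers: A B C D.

Step 1: PC=0 exec 'MOV A, 4'. After: A=4 B=0 C=0 D=0 ZF=0 PC=1
Step 2: PC=1 exec 'MOV B, 3'. After: A=4 B=3 C=0 D=0 ZF=0 PC=2
Step 3: PC=2 exec 'SUB A, B'. After: A=1 B=3 C=0 D=0 ZF=0 PC=3
Step 4: PC=3 exec 'JZ 7'. After: A=1 B=3 C=0 D=0 ZF=0 PC=4
Step 5: PC=4 exec 'MUL C, 7'. After: A=1 B=3 C=0 D=0 ZF=1 PC=5
Step 6: PC=5 exec 'MUL C, 2'. After: A=1 B=3 C=0 D=0 ZF=1 PC=6
Step 7: PC=6 exec 'MOV B, 3'. After: A=1 B=3 C=0 D=0 ZF=1 PC=7
Step 8: PC=7 exec 'HALT'. After: A=1 B=3 C=0 D=0 ZF=1 PC=7 HALTED

Answer: 1 3 0 0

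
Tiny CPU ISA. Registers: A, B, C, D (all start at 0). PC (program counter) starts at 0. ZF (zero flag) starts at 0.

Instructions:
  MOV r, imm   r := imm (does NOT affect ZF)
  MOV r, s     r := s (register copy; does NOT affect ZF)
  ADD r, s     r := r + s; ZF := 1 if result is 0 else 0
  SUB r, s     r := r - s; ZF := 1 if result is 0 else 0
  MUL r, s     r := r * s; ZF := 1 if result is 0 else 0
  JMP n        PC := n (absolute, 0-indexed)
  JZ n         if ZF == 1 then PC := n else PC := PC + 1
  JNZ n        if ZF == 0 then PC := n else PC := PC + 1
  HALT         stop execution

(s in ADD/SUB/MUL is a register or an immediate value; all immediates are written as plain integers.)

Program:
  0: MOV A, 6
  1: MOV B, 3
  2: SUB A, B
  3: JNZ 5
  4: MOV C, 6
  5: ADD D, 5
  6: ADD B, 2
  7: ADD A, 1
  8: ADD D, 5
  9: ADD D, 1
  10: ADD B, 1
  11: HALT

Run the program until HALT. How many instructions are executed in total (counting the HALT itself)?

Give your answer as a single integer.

Answer: 11

Derivation:
Step 1: PC=0 exec 'MOV A, 6'. After: A=6 B=0 C=0 D=0 ZF=0 PC=1
Step 2: PC=1 exec 'MOV B, 3'. After: A=6 B=3 C=0 D=0 ZF=0 PC=2
Step 3: PC=2 exec 'SUB A, B'. After: A=3 B=3 C=0 D=0 ZF=0 PC=3
Step 4: PC=3 exec 'JNZ 5'. After: A=3 B=3 C=0 D=0 ZF=0 PC=5
Step 5: PC=5 exec 'ADD D, 5'. After: A=3 B=3 C=0 D=5 ZF=0 PC=6
Step 6: PC=6 exec 'ADD B, 2'. After: A=3 B=5 C=0 D=5 ZF=0 PC=7
Step 7: PC=7 exec 'ADD A, 1'. After: A=4 B=5 C=0 D=5 ZF=0 PC=8
Step 8: PC=8 exec 'ADD D, 5'. After: A=4 B=5 C=0 D=10 ZF=0 PC=9
Step 9: PC=9 exec 'ADD D, 1'. After: A=4 B=5 C=0 D=11 ZF=0 PC=10
Step 10: PC=10 exec 'ADD B, 1'. After: A=4 B=6 C=0 D=11 ZF=0 PC=11
Step 11: PC=11 exec 'HALT'. After: A=4 B=6 C=0 D=11 ZF=0 PC=11 HALTED
Total instructions executed: 11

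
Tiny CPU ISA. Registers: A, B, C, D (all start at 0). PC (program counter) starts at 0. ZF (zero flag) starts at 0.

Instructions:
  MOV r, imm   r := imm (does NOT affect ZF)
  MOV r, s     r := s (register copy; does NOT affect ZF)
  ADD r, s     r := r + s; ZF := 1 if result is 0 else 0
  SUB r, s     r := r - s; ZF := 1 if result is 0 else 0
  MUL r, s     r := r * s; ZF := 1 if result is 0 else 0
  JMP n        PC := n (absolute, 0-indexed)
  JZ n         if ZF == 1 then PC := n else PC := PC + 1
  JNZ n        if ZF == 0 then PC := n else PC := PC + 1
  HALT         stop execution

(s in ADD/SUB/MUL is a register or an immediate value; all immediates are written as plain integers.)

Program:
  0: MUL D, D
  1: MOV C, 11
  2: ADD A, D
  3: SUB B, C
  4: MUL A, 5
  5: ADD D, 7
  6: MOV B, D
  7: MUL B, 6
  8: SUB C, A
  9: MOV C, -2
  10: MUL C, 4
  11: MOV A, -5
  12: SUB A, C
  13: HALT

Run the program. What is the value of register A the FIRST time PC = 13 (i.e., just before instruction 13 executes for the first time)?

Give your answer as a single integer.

Step 1: PC=0 exec 'MUL D, D'. After: A=0 B=0 C=0 D=0 ZF=1 PC=1
Step 2: PC=1 exec 'MOV C, 11'. After: A=0 B=0 C=11 D=0 ZF=1 PC=2
Step 3: PC=2 exec 'ADD A, D'. After: A=0 B=0 C=11 D=0 ZF=1 PC=3
Step 4: PC=3 exec 'SUB B, C'. After: A=0 B=-11 C=11 D=0 ZF=0 PC=4
Step 5: PC=4 exec 'MUL A, 5'. After: A=0 B=-11 C=11 D=0 ZF=1 PC=5
Step 6: PC=5 exec 'ADD D, 7'. After: A=0 B=-11 C=11 D=7 ZF=0 PC=6
Step 7: PC=6 exec 'MOV B, D'. After: A=0 B=7 C=11 D=7 ZF=0 PC=7
Step 8: PC=7 exec 'MUL B, 6'. After: A=0 B=42 C=11 D=7 ZF=0 PC=8
Step 9: PC=8 exec 'SUB C, A'. After: A=0 B=42 C=11 D=7 ZF=0 PC=9
Step 10: PC=9 exec 'MOV C, -2'. After: A=0 B=42 C=-2 D=7 ZF=0 PC=10
Step 11: PC=10 exec 'MUL C, 4'. After: A=0 B=42 C=-8 D=7 ZF=0 PC=11
Step 12: PC=11 exec 'MOV A, -5'. After: A=-5 B=42 C=-8 D=7 ZF=0 PC=12
Step 13: PC=12 exec 'SUB A, C'. After: A=3 B=42 C=-8 D=7 ZF=0 PC=13
First time PC=13: A=3

3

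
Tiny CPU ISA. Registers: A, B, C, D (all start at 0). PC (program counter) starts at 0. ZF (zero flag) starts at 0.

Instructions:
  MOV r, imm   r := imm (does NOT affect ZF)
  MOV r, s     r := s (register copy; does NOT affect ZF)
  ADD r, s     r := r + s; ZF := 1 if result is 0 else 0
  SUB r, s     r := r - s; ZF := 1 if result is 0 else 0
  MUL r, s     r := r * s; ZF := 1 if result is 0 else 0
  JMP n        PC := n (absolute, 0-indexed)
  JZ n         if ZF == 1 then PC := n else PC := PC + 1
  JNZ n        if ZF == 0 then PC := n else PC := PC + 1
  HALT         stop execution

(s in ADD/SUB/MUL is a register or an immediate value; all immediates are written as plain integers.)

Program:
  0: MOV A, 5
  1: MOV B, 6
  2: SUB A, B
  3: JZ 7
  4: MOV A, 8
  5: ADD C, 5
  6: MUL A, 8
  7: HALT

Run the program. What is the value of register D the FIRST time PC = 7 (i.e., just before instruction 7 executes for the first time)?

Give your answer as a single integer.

Step 1: PC=0 exec 'MOV A, 5'. After: A=5 B=0 C=0 D=0 ZF=0 PC=1
Step 2: PC=1 exec 'MOV B, 6'. After: A=5 B=6 C=0 D=0 ZF=0 PC=2
Step 3: PC=2 exec 'SUB A, B'. After: A=-1 B=6 C=0 D=0 ZF=0 PC=3
Step 4: PC=3 exec 'JZ 7'. After: A=-1 B=6 C=0 D=0 ZF=0 PC=4
Step 5: PC=4 exec 'MOV A, 8'. After: A=8 B=6 C=0 D=0 ZF=0 PC=5
Step 6: PC=5 exec 'ADD C, 5'. After: A=8 B=6 C=5 D=0 ZF=0 PC=6
Step 7: PC=6 exec 'MUL A, 8'. After: A=64 B=6 C=5 D=0 ZF=0 PC=7
First time PC=7: D=0

0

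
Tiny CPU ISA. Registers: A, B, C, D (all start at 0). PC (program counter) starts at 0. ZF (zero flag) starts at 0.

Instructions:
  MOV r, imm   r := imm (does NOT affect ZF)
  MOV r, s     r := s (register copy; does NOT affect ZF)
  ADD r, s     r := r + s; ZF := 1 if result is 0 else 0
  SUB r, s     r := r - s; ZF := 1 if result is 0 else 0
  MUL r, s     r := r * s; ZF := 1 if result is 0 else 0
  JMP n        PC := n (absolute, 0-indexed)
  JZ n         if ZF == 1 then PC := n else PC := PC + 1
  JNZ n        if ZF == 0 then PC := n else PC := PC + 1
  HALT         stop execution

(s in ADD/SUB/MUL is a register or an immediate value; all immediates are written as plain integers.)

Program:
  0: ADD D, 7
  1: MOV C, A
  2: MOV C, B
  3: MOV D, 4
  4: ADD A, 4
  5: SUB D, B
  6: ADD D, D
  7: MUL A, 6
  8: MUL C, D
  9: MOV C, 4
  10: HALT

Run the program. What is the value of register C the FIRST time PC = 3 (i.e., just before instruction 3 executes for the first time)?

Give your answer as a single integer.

Step 1: PC=0 exec 'ADD D, 7'. After: A=0 B=0 C=0 D=7 ZF=0 PC=1
Step 2: PC=1 exec 'MOV C, A'. After: A=0 B=0 C=0 D=7 ZF=0 PC=2
Step 3: PC=2 exec 'MOV C, B'. After: A=0 B=0 C=0 D=7 ZF=0 PC=3
First time PC=3: C=0

0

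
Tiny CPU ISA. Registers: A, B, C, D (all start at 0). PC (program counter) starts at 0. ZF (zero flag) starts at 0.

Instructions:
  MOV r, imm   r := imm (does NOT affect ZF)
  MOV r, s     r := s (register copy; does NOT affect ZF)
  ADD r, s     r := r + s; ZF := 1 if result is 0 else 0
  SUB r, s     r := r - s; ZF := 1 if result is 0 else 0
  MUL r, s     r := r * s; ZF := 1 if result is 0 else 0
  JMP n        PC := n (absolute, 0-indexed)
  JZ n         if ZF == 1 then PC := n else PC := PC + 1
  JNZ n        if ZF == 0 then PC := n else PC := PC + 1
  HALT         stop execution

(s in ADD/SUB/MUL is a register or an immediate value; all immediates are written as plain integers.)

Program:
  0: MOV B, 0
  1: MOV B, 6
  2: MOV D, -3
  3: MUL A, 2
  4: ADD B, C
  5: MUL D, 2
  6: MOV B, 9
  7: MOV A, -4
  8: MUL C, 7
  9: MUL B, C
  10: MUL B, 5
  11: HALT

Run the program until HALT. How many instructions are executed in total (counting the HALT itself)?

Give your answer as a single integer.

Answer: 12

Derivation:
Step 1: PC=0 exec 'MOV B, 0'. After: A=0 B=0 C=0 D=0 ZF=0 PC=1
Step 2: PC=1 exec 'MOV B, 6'. After: A=0 B=6 C=0 D=0 ZF=0 PC=2
Step 3: PC=2 exec 'MOV D, -3'. After: A=0 B=6 C=0 D=-3 ZF=0 PC=3
Step 4: PC=3 exec 'MUL A, 2'. After: A=0 B=6 C=0 D=-3 ZF=1 PC=4
Step 5: PC=4 exec 'ADD B, C'. After: A=0 B=6 C=0 D=-3 ZF=0 PC=5
Step 6: PC=5 exec 'MUL D, 2'. After: A=0 B=6 C=0 D=-6 ZF=0 PC=6
Step 7: PC=6 exec 'MOV B, 9'. After: A=0 B=9 C=0 D=-6 ZF=0 PC=7
Step 8: PC=7 exec 'MOV A, -4'. After: A=-4 B=9 C=0 D=-6 ZF=0 PC=8
Step 9: PC=8 exec 'MUL C, 7'. After: A=-4 B=9 C=0 D=-6 ZF=1 PC=9
Step 10: PC=9 exec 'MUL B, C'. After: A=-4 B=0 C=0 D=-6 ZF=1 PC=10
Step 11: PC=10 exec 'MUL B, 5'. After: A=-4 B=0 C=0 D=-6 ZF=1 PC=11
Step 12: PC=11 exec 'HALT'. After: A=-4 B=0 C=0 D=-6 ZF=1 PC=11 HALTED
Total instructions executed: 12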